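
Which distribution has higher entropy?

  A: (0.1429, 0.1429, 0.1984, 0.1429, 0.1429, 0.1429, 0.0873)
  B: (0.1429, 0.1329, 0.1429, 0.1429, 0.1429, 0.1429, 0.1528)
B

Both distributions are close to uniform, making this a harder comparison.

H(A) = 2.7754 bits
H(B) = 2.8064 bits

The distribution closer to uniform has higher entropy.
Answer: B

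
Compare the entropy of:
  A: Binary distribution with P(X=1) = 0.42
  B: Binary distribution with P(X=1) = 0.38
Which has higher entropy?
A

For binary distributions, entropy is maximized at p=0.5 and decreases as p moves toward 0 or 1.

H(A) = H(0.42) = 0.9815 bits
H(B) = H(0.38) = 0.9580 bits

Distribution A (p=0.42) is closer to uniform (p=0.5), so it has higher entropy.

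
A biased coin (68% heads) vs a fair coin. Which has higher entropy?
Fair coin

The fair coin is uniform (p=0.5), maximizing binary entropy at 1 bit. The biased coin has H(0.68) ≈ 0.904 bits — its outcome is more predictable, so its entropy is lower.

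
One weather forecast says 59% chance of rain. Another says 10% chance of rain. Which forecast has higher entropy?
59% forecast

Treat each forecast as a Bernoulli distribution. Binary entropy is maximized at p=0.5 and falls off symmetrically toward 0 or 1. The 59% forecast is closer to 50%, so it is more uncertain. H(59%) ≈ 0.977 bits, H(10%) ≈ 0.469 bits.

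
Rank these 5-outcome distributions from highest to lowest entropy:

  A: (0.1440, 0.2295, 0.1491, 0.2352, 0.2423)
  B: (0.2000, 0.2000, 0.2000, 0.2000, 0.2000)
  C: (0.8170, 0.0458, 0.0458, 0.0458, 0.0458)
B > A > C

Key insight: Entropy is maximized by uniform distributions and minimized by concentrated distributions.

- Uniform distributions have maximum entropy log₂(5) = 2.3219 bits
- The more "peaked" or concentrated a distribution, the lower its entropy

Entropies:
  H(A) = 2.2859 bits
  H(B) = 2.3219 bits
  H(C) = 1.0526 bits

Ranking: B > A > C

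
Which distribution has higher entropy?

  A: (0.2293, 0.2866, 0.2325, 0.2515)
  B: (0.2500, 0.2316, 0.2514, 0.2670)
B

Both distributions are close to uniform, making this a harder comparison.

H(A) = 1.9941 bits
H(B) = 1.9982 bits

The distribution closer to uniform has higher entropy.
Answer: B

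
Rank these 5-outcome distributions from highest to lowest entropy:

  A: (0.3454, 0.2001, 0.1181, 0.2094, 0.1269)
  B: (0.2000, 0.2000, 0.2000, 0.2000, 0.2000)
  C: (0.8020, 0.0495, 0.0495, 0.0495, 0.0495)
B > A > C

Key insight: Entropy is maximized by uniform distributions and minimized by concentrated distributions.

- Uniform distributions have maximum entropy log₂(5) = 2.3219 bits
- The more "peaked" or concentrated a distribution, the lower its entropy

Entropies:
  H(A) = 2.2085 bits
  H(B) = 2.3219 bits
  H(C) = 1.1139 bits

Ranking: B > A > C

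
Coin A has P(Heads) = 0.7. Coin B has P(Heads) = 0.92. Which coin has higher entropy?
A

For binary distributions, entropy is maximized at p=0.5 and decreases as p moves toward 0 or 1.

H(A) = H(0.7) = 0.8813 bits
H(B) = H(0.92) = 0.4022 bits

Distribution A (p=0.7) is closer to uniform (p=0.5), so it has higher entropy.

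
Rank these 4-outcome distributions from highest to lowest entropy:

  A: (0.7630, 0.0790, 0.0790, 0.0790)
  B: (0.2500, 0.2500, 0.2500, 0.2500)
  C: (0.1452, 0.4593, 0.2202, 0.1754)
B > C > A

Key insight: Entropy is maximized by uniform distributions and minimized by concentrated distributions.

- Uniform distributions have maximum entropy log₂(4) = 2.0000 bits
- The more "peaked" or concentrated a distribution, the lower its entropy

Entropies:
  H(A) = 1.1657 bits
  H(B) = 2.0000 bits
  H(C) = 1.8409 bits

Ranking: B > C > A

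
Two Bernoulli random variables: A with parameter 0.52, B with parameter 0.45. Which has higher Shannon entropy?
A

For binary distributions, entropy is maximized at p=0.5 and decreases as p moves toward 0 or 1.

H(A) = H(0.52) = 0.9988 bits
H(B) = H(0.45) = 0.9928 bits

Distribution A (p=0.52) is closer to uniform (p=0.5), so it has higher entropy.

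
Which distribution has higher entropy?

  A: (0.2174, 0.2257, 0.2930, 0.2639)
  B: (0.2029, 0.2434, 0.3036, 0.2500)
A

Both distributions are close to uniform, making this a harder comparison.

H(A) = 1.9894 bits
H(B) = 1.9853 bits

The distribution closer to uniform has higher entropy.
Answer: A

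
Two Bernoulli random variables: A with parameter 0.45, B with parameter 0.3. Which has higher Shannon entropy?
A

For binary distributions, entropy is maximized at p=0.5 and decreases as p moves toward 0 or 1.

H(A) = H(0.45) = 0.9928 bits
H(B) = H(0.3) = 0.8813 bits

Distribution A (p=0.45) is closer to uniform (p=0.5), so it has higher entropy.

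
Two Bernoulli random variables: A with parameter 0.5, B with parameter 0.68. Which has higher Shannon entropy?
A

For binary distributions, entropy is maximized at p=0.5 and decreases as p moves toward 0 or 1.

H(A) = H(0.5) = 1.0000 bits
H(B) = H(0.68) = 0.9044 bits

Distribution A (p=0.5) is closer to uniform (p=0.5), so it has higher entropy.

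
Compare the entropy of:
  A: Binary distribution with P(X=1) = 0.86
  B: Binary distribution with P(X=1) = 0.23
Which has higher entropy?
B

For binary distributions, entropy is maximized at p=0.5 and decreases as p moves toward 0 or 1.

H(A) = H(0.86) = 0.5842 bits
H(B) = H(0.23) = 0.7780 bits

Distribution B (p=0.23) is closer to uniform (p=0.5), so it has higher entropy.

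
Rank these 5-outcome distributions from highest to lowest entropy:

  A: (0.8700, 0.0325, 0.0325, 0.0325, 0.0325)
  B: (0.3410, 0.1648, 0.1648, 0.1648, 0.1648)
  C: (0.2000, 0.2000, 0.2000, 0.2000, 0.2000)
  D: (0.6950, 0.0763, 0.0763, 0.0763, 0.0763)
C > B > D > A

Key insight: Entropy is maximized by uniform distributions and minimized by concentrated distributions.

Entropies:
  H(A) = 0.8174 bits
  H(B) = 2.2438 bits
  H(C) = 2.3219 bits
  H(D) = 1.4973 bits

Ranking: C > B > D > A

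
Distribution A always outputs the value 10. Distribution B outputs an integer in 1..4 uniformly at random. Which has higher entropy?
B

A is deterministic, so H(A) = 0. B is uniform over 4 outcomes, so H(B) = log₂(4) = 2.000 bits. Any distribution with genuine randomness has higher entropy than a deterministic one.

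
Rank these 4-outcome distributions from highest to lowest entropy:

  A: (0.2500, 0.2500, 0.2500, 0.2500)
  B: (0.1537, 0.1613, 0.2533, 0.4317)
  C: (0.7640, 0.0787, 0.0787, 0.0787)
A > B > C

Key insight: Entropy is maximized by uniform distributions and minimized by concentrated distributions.

- Uniform distributions have maximum entropy log₂(4) = 2.0000 bits
- The more "peaked" or concentrated a distribution, the lower its entropy

Entropies:
  H(A) = 2.0000 bits
  H(B) = 1.8649 bits
  H(C) = 1.1624 bits

Ranking: A > B > C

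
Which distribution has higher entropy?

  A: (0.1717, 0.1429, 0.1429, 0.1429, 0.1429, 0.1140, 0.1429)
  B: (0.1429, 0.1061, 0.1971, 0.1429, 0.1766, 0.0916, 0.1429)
A

Both distributions are close to uniform, making this a harder comparison.

H(A) = 2.7989 bits
H(B) = 2.7660 bits

The distribution closer to uniform has higher entropy.
Answer: A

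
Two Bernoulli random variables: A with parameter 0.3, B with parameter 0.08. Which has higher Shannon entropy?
A

For binary distributions, entropy is maximized at p=0.5 and decreases as p moves toward 0 or 1.

H(A) = H(0.3) = 0.8813 bits
H(B) = H(0.08) = 0.4022 bits

Distribution A (p=0.3) is closer to uniform (p=0.5), so it has higher entropy.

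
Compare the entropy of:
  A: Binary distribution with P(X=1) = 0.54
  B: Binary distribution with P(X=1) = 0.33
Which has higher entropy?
A

For binary distributions, entropy is maximized at p=0.5 and decreases as p moves toward 0 or 1.

H(A) = H(0.54) = 0.9954 bits
H(B) = H(0.33) = 0.9149 bits

Distribution A (p=0.54) is closer to uniform (p=0.5), so it has higher entropy.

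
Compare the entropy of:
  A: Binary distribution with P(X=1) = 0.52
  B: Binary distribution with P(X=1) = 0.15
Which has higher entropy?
A

For binary distributions, entropy is maximized at p=0.5 and decreases as p moves toward 0 or 1.

H(A) = H(0.52) = 0.9988 bits
H(B) = H(0.15) = 0.6098 bits

Distribution A (p=0.52) is closer to uniform (p=0.5), so it has higher entropy.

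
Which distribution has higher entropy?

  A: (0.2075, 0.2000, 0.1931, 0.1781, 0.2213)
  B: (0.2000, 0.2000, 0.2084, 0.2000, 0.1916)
B

Both distributions are close to uniform, making this a harder comparison.

H(A) = 2.3182 bits
H(B) = 2.3214 bits

The distribution closer to uniform has higher entropy.
Answer: B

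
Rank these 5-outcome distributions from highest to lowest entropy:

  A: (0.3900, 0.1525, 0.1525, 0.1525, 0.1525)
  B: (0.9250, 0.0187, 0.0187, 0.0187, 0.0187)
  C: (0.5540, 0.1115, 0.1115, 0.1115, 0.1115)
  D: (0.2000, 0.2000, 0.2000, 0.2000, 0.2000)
D > A > C > B

Key insight: Entropy is maximized by uniform distributions and minimized by concentrated distributions.

Entropies:
  H(A) = 2.1848 bits
  H(B) = 0.5343 bits
  H(C) = 1.8836 bits
  H(D) = 2.3219 bits

Ranking: D > A > C > B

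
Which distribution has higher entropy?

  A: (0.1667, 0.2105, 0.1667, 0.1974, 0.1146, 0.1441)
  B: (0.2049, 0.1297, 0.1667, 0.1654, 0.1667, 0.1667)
B

Both distributions are close to uniform, making this a harder comparison.

H(A) = 2.5580 bits
H(B) = 2.5726 bits

The distribution closer to uniform has higher entropy.
Answer: B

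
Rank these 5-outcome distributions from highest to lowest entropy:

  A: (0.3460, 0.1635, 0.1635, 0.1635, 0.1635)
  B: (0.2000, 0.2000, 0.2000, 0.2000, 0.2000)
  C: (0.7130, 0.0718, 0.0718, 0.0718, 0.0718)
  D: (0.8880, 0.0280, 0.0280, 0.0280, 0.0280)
B > A > C > D

Key insight: Entropy is maximized by uniform distributions and minimized by concentrated distributions.

Entropies:
  H(A) = 2.2384 bits
  H(B) = 2.3219 bits
  H(C) = 1.4388 bits
  H(D) = 0.7299 bits

Ranking: B > A > C > D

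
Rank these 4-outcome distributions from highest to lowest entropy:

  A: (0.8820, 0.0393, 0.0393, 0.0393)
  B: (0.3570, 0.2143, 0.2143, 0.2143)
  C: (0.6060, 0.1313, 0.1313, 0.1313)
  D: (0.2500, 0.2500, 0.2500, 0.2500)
D > B > C > A

Key insight: Entropy is maximized by uniform distributions and minimized by concentrated distributions.

Entropies:
  H(A) = 0.7106 bits
  H(B) = 1.9593 bits
  H(C) = 1.5918 bits
  H(D) = 2.0000 bits

Ranking: D > B > C > A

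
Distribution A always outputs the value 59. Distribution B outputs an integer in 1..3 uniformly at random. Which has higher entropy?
B

A is deterministic, so H(A) = 0. B is uniform over 3 outcomes, so H(B) = log₂(3) = 1.585 bits. Any distribution with genuine randomness has higher entropy than a deterministic one.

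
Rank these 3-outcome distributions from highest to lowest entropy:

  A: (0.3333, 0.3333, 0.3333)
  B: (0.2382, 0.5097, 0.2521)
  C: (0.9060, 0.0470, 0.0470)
A > B > C

Key insight: Entropy is maximized by uniform distributions and minimized by concentrated distributions.

- Uniform distributions have maximum entropy log₂(3) = 1.5850 bits
- The more "peaked" or concentrated a distribution, the lower its entropy

Entropies:
  H(A) = 1.5850 bits
  H(B) = 1.4897 bits
  H(C) = 0.5437 bits

Ranking: A > B > C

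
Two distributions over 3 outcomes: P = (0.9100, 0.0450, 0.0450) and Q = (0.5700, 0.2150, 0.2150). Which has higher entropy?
Q

P is highly concentrated on one outcome (91%), making it nearly deterministic. Q spreads its mass more evenly (max 57%). The more spread-out distribution has higher entropy: H(P) ≈ 0.526 bits, H(Q) ≈ 1.416 bits.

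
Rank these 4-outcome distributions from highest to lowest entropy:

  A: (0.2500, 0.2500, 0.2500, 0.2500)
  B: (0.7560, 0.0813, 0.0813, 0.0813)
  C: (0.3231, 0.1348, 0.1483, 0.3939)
A > C > B

Key insight: Entropy is maximized by uniform distributions and minimized by concentrated distributions.

- Uniform distributions have maximum entropy log₂(4) = 2.0000 bits
- The more "peaked" or concentrated a distribution, the lower its entropy

Entropies:
  H(A) = 2.0000 bits
  H(B) = 1.1884 bits
  H(C) = 1.8541 bits

Ranking: A > C > B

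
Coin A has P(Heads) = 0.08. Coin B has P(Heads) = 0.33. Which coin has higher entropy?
B

For binary distributions, entropy is maximized at p=0.5 and decreases as p moves toward 0 or 1.

H(A) = H(0.08) = 0.4022 bits
H(B) = H(0.33) = 0.9149 bits

Distribution B (p=0.33) is closer to uniform (p=0.5), so it has higher entropy.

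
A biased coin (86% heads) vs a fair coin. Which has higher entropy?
Fair coin

The fair coin is uniform (p=0.5), maximizing binary entropy at 1 bit. The biased coin has H(0.86) ≈ 0.584 bits — its outcome is more predictable, so its entropy is lower.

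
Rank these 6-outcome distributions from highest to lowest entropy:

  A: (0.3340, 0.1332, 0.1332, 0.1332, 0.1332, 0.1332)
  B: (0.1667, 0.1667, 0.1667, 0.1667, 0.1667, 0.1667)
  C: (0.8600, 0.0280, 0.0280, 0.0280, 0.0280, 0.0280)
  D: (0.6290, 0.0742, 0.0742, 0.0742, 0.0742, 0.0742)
B > A > D > C

Key insight: Entropy is maximized by uniform distributions and minimized by concentrated distributions.

Entropies:
  H(A) = 2.4654 bits
  H(B) = 2.5850 bits
  H(C) = 0.9093 bits
  H(D) = 1.8129 bits

Ranking: B > A > D > C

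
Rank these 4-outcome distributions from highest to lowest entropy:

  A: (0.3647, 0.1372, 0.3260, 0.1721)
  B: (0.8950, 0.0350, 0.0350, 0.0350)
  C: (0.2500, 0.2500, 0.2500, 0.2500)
C > A > B

Key insight: Entropy is maximized by uniform distributions and minimized by concentrated distributions.

- Uniform distributions have maximum entropy log₂(4) = 2.0000 bits
- The more "peaked" or concentrated a distribution, the lower its entropy

Entropies:
  H(A) = 1.8879 bits
  H(B) = 0.6511 bits
  H(C) = 2.0000 bits

Ranking: C > A > B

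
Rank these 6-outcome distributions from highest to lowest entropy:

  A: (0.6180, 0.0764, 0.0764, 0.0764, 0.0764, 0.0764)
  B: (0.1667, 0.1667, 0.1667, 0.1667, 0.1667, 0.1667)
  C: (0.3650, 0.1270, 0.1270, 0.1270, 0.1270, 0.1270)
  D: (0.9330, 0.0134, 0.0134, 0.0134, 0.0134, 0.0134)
B > C > A > D

Key insight: Entropy is maximized by uniform distributions and minimized by concentrated distributions.

Entropies:
  H(A) = 1.8464 bits
  H(B) = 2.5850 bits
  H(C) = 2.4212 bits
  H(D) = 0.5102 bits

Ranking: B > C > A > D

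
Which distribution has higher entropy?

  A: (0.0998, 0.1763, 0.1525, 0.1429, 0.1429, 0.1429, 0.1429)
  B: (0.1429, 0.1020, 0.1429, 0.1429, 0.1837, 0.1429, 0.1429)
A

Both distributions are close to uniform, making this a harder comparison.

H(A) = 2.7911 bits
H(B) = 2.7903 bits

The distribution closer to uniform has higher entropy.
Answer: A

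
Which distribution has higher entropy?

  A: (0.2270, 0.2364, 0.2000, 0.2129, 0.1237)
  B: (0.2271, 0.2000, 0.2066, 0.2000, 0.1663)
B

Both distributions are close to uniform, making this a harder comparison.

H(A) = 2.2900 bits
H(B) = 2.3149 bits

The distribution closer to uniform has higher entropy.
Answer: B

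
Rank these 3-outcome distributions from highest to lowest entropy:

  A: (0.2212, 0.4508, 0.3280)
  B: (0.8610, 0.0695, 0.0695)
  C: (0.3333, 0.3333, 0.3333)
C > A > B

Key insight: Entropy is maximized by uniform distributions and minimized by concentrated distributions.

- Uniform distributions have maximum entropy log₂(3) = 1.5850 bits
- The more "peaked" or concentrated a distribution, the lower its entropy

Entropies:
  H(A) = 1.5271 bits
  H(B) = 0.7206 bits
  H(C) = 1.5850 bits

Ranking: C > A > B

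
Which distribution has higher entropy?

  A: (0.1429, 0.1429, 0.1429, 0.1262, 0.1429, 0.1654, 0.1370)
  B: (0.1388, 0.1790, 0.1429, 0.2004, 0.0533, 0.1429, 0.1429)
A

Both distributions are close to uniform, making this a harder comparison.

H(A) = 2.8033 bits
H(B) = 2.7330 bits

The distribution closer to uniform has higher entropy.
Answer: A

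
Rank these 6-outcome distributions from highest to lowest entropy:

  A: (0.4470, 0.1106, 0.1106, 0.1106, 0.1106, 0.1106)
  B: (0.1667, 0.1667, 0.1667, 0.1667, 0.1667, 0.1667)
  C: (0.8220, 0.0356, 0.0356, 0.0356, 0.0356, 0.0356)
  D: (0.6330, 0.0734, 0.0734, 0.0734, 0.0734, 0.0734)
B > A > D > C

Key insight: Entropy is maximized by uniform distributions and minimized by concentrated distributions.

Entropies:
  H(A) = 2.2759 bits
  H(B) = 2.5850 bits
  H(C) = 1.0890 bits
  H(D) = 1.8005 bits

Ranking: B > A > D > C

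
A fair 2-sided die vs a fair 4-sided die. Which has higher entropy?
4-sided die

Both are uniform distributions; for uniform over n outcomes, H = log₂(n). H(2-sided) = log₂(2) = 1.000 bits and H(4-sided) = log₂(4) = 2.000 bits. More outcomes in a uniform distribution means higher entropy.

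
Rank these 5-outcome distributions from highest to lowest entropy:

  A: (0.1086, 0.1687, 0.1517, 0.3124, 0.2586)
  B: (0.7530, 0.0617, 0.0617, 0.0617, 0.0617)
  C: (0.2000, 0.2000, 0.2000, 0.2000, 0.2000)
C > A > B

Key insight: Entropy is maximized by uniform distributions and minimized by concentrated distributions.

- Uniform distributions have maximum entropy log₂(5) = 2.3219 bits
- The more "peaked" or concentrated a distribution, the lower its entropy

Entropies:
  H(A) = 2.2227 bits
  H(B) = 1.3005 bits
  H(C) = 2.3219 bits

Ranking: C > A > B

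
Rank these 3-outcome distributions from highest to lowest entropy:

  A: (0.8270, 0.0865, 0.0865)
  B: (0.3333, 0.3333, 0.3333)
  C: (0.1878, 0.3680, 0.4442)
B > C > A

Key insight: Entropy is maximized by uniform distributions and minimized by concentrated distributions.

- Uniform distributions have maximum entropy log₂(3) = 1.5850 bits
- The more "peaked" or concentrated a distribution, the lower its entropy

Entropies:
  H(A) = 0.8375 bits
  H(B) = 1.5850 bits
  H(C) = 1.5039 bits

Ranking: B > C > A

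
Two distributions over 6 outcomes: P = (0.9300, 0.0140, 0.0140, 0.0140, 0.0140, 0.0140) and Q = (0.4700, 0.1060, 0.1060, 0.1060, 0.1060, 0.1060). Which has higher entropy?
Q

P is highly concentrated on one outcome (93%), making it nearly deterministic. Q spreads its mass more evenly (max 47%). The more spread-out distribution has higher entropy: H(P) ≈ 0.528 bits, H(Q) ≈ 2.228 bits.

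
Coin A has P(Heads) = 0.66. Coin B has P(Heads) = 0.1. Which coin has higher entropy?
A

For binary distributions, entropy is maximized at p=0.5 and decreases as p moves toward 0 or 1.

H(A) = H(0.66) = 0.9248 bits
H(B) = H(0.1) = 0.4690 bits

Distribution A (p=0.66) is closer to uniform (p=0.5), so it has higher entropy.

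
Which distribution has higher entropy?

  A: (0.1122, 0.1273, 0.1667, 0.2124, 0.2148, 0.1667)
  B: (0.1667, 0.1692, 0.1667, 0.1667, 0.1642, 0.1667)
B

Both distributions are close to uniform, making this a harder comparison.

H(A) = 2.5456 bits
H(B) = 2.5849 bits

The distribution closer to uniform has higher entropy.
Answer: B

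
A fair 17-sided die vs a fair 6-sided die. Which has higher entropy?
17-sided die

Both are uniform distributions; for uniform over n outcomes, H = log₂(n). H(17-sided) = log₂(17) = 4.087 bits and H(6-sided) = log₂(6) = 2.585 bits. More outcomes in a uniform distribution means higher entropy.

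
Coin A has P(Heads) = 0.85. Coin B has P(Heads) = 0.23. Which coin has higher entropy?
B

For binary distributions, entropy is maximized at p=0.5 and decreases as p moves toward 0 or 1.

H(A) = H(0.85) = 0.6098 bits
H(B) = H(0.23) = 0.7780 bits

Distribution B (p=0.23) is closer to uniform (p=0.5), so it has higher entropy.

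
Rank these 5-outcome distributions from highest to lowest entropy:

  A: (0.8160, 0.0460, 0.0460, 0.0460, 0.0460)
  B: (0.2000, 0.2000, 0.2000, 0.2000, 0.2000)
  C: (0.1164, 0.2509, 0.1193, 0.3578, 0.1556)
B > C > A

Key insight: Entropy is maximized by uniform distributions and minimized by concentrated distributions.

- Uniform distributions have maximum entropy log₂(5) = 2.3219 bits
- The more "peaked" or concentrated a distribution, the lower its entropy

Entropies:
  H(A) = 1.0567 bits
  H(B) = 2.3219 bits
  H(C) = 2.1758 bits

Ranking: B > C > A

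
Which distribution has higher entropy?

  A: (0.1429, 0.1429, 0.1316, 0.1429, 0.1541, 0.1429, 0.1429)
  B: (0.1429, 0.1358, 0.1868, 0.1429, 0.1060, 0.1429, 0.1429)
A

Both distributions are close to uniform, making this a harder comparison.

H(A) = 2.8061 bits
H(B) = 2.7907 bits

The distribution closer to uniform has higher entropy.
Answer: A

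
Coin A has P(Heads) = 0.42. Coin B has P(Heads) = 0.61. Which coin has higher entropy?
A

For binary distributions, entropy is maximized at p=0.5 and decreases as p moves toward 0 or 1.

H(A) = H(0.42) = 0.9815 bits
H(B) = H(0.61) = 0.9648 bits

Distribution A (p=0.42) is closer to uniform (p=0.5), so it has higher entropy.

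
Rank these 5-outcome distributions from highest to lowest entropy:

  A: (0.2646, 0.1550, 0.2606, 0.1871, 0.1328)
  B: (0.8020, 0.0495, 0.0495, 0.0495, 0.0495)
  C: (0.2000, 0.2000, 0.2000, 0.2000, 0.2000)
C > A > B

Key insight: Entropy is maximized by uniform distributions and minimized by concentrated distributions.

- Uniform distributions have maximum entropy log₂(5) = 2.3219 bits
- The more "peaked" or concentrated a distribution, the lower its entropy

Entropies:
  H(A) = 2.2692 bits
  H(B) = 1.1139 bits
  H(C) = 2.3219 bits

Ranking: C > A > B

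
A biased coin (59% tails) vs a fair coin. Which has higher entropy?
Fair coin

The fair coin is uniform (p=0.5), maximizing binary entropy at 1 bit. The biased coin has H(0.59) ≈ 0.977 bits — its outcome is more predictable, so its entropy is lower.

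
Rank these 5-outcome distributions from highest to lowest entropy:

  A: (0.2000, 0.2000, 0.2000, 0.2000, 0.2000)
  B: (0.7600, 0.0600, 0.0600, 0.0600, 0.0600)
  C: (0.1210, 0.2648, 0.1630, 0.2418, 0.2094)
A > C > B

Key insight: Entropy is maximized by uniform distributions and minimized by concentrated distributions.

- Uniform distributions have maximum entropy log₂(5) = 2.3219 bits
- The more "peaked" or concentrated a distribution, the lower its entropy

Entropies:
  H(A) = 2.3219 bits
  H(B) = 1.2750 bits
  H(C) = 2.2704 bits

Ranking: A > C > B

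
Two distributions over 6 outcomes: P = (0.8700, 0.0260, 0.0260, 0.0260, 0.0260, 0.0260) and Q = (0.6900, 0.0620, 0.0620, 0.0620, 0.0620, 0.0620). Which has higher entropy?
Q

P is highly concentrated on one outcome (87%), making it nearly deterministic. Q spreads its mass more evenly (max 69%). The more spread-out distribution has higher entropy: H(P) ≈ 0.859 bits, H(Q) ≈ 1.613 bits.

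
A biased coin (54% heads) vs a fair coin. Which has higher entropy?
Fair coin

The fair coin is uniform (p=0.5), maximizing binary entropy at 1 bit. The biased coin has H(0.54) ≈ 0.995 bits — its outcome is more predictable, so its entropy is lower.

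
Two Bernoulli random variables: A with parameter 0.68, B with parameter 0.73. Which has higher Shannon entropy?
A

For binary distributions, entropy is maximized at p=0.5 and decreases as p moves toward 0 or 1.

H(A) = H(0.68) = 0.9044 bits
H(B) = H(0.73) = 0.8415 bits

Distribution A (p=0.68) is closer to uniform (p=0.5), so it has higher entropy.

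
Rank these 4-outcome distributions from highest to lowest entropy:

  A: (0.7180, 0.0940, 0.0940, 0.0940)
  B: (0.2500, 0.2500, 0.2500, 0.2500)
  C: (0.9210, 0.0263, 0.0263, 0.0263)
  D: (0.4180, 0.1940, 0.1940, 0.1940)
B > D > A > C

Key insight: Entropy is maximized by uniform distributions and minimized by concentrated distributions.

Entropies:
  H(A) = 1.3051 bits
  H(B) = 2.0000 bits
  H(C) = 0.5239 bits
  H(D) = 1.9030 bits

Ranking: B > D > A > C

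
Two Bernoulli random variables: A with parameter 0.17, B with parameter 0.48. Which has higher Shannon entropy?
B

For binary distributions, entropy is maximized at p=0.5 and decreases as p moves toward 0 or 1.

H(A) = H(0.17) = 0.6577 bits
H(B) = H(0.48) = 0.9988 bits

Distribution B (p=0.48) is closer to uniform (p=0.5), so it has higher entropy.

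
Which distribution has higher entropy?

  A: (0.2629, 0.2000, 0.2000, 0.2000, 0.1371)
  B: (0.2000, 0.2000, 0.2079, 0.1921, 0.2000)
B

Both distributions are close to uniform, making this a harder comparison.

H(A) = 2.2929 bits
H(B) = 2.3215 bits

The distribution closer to uniform has higher entropy.
Answer: B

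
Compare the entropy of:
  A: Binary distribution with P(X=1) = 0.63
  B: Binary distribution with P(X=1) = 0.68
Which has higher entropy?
A

For binary distributions, entropy is maximized at p=0.5 and decreases as p moves toward 0 or 1.

H(A) = H(0.63) = 0.9507 bits
H(B) = H(0.68) = 0.9044 bits

Distribution A (p=0.63) is closer to uniform (p=0.5), so it has higher entropy.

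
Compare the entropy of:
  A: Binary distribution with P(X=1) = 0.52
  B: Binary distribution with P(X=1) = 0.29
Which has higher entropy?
A

For binary distributions, entropy is maximized at p=0.5 and decreases as p moves toward 0 or 1.

H(A) = H(0.52) = 0.9988 bits
H(B) = H(0.29) = 0.8687 bits

Distribution A (p=0.52) is closer to uniform (p=0.5), so it has higher entropy.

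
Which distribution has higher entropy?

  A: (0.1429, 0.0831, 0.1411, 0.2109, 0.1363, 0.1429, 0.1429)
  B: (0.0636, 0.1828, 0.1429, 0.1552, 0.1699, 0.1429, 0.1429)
A

Both distributions are close to uniform, making this a harder comparison.

H(A) = 2.7655 bits
H(B) = 2.7556 bits

The distribution closer to uniform has higher entropy.
Answer: A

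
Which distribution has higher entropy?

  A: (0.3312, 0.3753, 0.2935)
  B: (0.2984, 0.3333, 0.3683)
B

Both distributions are close to uniform, making this a harder comparison.

H(A) = 1.5777 bits
H(B) = 1.5797 bits

The distribution closer to uniform has higher entropy.
Answer: B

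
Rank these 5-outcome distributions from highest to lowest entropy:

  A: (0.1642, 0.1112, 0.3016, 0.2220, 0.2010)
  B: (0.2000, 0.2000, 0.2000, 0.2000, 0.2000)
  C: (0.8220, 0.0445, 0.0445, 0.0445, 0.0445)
B > A > C

Key insight: Entropy is maximized by uniform distributions and minimized by concentrated distributions.

- Uniform distributions have maximum entropy log₂(5) = 2.3219 bits
- The more "peaked" or concentrated a distribution, the lower its entropy

Entropies:
  H(A) = 2.2492 bits
  H(B) = 2.3219 bits
  H(C) = 1.0317 bits

Ranking: B > A > C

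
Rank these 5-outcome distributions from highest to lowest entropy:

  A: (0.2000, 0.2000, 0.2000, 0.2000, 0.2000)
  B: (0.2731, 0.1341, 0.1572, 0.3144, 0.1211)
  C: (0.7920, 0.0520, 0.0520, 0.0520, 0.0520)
A > B > C

Key insight: Entropy is maximized by uniform distributions and minimized by concentrated distributions.

- Uniform distributions have maximum entropy log₂(5) = 2.3219 bits
- The more "peaked" or concentrated a distribution, the lower its entropy

Entropies:
  H(A) = 2.3219 bits
  H(B) = 2.2135 bits
  H(C) = 1.1536 bits

Ranking: A > B > C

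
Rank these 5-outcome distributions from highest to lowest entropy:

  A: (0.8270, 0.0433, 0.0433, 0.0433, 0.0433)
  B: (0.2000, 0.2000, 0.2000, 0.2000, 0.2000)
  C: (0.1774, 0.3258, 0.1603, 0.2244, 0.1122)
B > C > A

Key insight: Entropy is maximized by uniform distributions and minimized by concentrated distributions.

- Uniform distributions have maximum entropy log₂(5) = 2.3219 bits
- The more "peaked" or concentrated a distribution, the lower its entropy

Entropies:
  H(A) = 1.0105 bits
  H(B) = 2.3219 bits
  H(C) = 2.2308 bits

Ranking: B > C > A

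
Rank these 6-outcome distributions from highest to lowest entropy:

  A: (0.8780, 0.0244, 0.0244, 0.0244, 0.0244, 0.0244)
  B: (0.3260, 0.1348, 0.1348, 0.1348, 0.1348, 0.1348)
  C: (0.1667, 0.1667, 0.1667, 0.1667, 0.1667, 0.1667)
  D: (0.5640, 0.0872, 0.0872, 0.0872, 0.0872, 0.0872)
C > B > D > A

Key insight: Entropy is maximized by uniform distributions and minimized by concentrated distributions.

Entropies:
  H(A) = 0.8184 bits
  H(B) = 2.4758 bits
  H(C) = 2.5850 bits
  H(D) = 2.0005 bits

Ranking: C > B > D > A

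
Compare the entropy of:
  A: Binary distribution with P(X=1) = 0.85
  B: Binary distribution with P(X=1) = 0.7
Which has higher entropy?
B

For binary distributions, entropy is maximized at p=0.5 and decreases as p moves toward 0 or 1.

H(A) = H(0.85) = 0.6098 bits
H(B) = H(0.7) = 0.8813 bits

Distribution B (p=0.7) is closer to uniform (p=0.5), so it has higher entropy.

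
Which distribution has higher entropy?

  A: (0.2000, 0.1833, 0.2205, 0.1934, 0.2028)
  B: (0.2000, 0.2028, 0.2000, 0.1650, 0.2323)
A

Both distributions are close to uniform, making this a harder comparison.

H(A) = 2.3192 bits
H(B) = 2.3136 bits

The distribution closer to uniform has higher entropy.
Answer: A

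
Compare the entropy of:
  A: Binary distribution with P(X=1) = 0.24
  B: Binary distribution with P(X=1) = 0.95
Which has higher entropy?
A

For binary distributions, entropy is maximized at p=0.5 and decreases as p moves toward 0 or 1.

H(A) = H(0.24) = 0.7950 bits
H(B) = H(0.95) = 0.2864 bits

Distribution A (p=0.24) is closer to uniform (p=0.5), so it has higher entropy.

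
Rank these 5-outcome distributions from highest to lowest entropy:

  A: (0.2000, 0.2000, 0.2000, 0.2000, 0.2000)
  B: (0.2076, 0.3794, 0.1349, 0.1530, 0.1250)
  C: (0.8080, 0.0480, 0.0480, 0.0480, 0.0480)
A > B > C

Key insight: Entropy is maximized by uniform distributions and minimized by concentrated distributions.

- Uniform distributions have maximum entropy log₂(5) = 2.3219 bits
- The more "peaked" or concentrated a distribution, the lower its entropy

Entropies:
  H(A) = 2.3219 bits
  H(B) = 2.1807 bits
  H(C) = 1.0896 bits

Ranking: A > B > C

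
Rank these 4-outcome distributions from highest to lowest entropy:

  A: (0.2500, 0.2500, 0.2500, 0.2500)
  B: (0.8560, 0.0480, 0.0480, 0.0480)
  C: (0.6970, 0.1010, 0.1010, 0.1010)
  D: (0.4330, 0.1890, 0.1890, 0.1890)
A > D > C > B

Key insight: Entropy is maximized by uniform distributions and minimized by concentrated distributions.

Entropies:
  H(A) = 2.0000 bits
  H(B) = 0.8229 bits
  H(C) = 1.3652 bits
  H(D) = 1.8857 bits

Ranking: A > D > C > B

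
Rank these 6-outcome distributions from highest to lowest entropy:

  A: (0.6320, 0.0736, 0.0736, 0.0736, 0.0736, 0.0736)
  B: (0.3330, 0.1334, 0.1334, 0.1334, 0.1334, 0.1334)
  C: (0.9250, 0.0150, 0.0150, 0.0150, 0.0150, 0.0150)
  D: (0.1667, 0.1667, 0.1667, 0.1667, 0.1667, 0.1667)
D > B > A > C

Key insight: Entropy is maximized by uniform distributions and minimized by concentrated distributions.

Entropies:
  H(A) = 1.8036 bits
  H(B) = 2.4667 bits
  H(C) = 0.5585 bits
  H(D) = 2.5850 bits

Ranking: D > B > A > C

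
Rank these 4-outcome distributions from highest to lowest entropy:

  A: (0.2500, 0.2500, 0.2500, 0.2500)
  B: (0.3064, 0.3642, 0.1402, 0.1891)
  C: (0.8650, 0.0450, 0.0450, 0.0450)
A > B > C

Key insight: Entropy is maximized by uniform distributions and minimized by concentrated distributions.

- Uniform distributions have maximum entropy log₂(4) = 2.0000 bits
- The more "peaked" or concentrated a distribution, the lower its entropy

Entropies:
  H(A) = 2.0000 bits
  H(B) = 1.9054 bits
  H(C) = 0.7850 bits

Ranking: A > B > C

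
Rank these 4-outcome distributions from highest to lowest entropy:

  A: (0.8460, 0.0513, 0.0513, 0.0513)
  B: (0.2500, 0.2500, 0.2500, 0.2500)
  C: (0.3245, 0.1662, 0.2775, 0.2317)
B > C > A

Key insight: Entropy is maximized by uniform distributions and minimized by concentrated distributions.

- Uniform distributions have maximum entropy log₂(4) = 2.0000 bits
- The more "peaked" or concentrated a distribution, the lower its entropy

Entropies:
  H(A) = 0.8638 bits
  H(B) = 2.0000 bits
  H(C) = 1.9593 bits

Ranking: B > C > A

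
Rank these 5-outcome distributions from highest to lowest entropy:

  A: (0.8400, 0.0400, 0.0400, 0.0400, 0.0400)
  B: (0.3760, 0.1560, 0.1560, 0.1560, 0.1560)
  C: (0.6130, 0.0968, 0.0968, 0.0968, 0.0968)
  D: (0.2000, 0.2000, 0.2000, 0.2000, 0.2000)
D > B > C > A

Key insight: Entropy is maximized by uniform distributions and minimized by concentrated distributions.

Entropies:
  H(A) = 0.9543 bits
  H(B) = 2.2032 bits
  H(C) = 1.7368 bits
  H(D) = 2.3219 bits

Ranking: D > B > C > A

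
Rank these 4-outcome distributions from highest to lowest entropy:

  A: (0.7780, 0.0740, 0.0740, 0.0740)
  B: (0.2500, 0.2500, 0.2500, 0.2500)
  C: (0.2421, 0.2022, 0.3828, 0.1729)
B > C > A

Key insight: Entropy is maximized by uniform distributions and minimized by concentrated distributions.

- Uniform distributions have maximum entropy log₂(4) = 2.0000 bits
- The more "peaked" or concentrated a distribution, the lower its entropy

Entropies:
  H(A) = 1.1157 bits
  H(B) = 2.0000 bits
  H(C) = 1.9298 bits

Ranking: B > C > A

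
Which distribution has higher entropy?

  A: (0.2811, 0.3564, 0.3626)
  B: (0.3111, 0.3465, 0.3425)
B

Both distributions are close to uniform, making this a harder comparison.

H(A) = 1.5758 bits
H(B) = 1.5833 bits

The distribution closer to uniform has higher entropy.
Answer: B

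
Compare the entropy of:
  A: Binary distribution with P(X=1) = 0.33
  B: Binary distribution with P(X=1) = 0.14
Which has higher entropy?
A

For binary distributions, entropy is maximized at p=0.5 and decreases as p moves toward 0 or 1.

H(A) = H(0.33) = 0.9149 bits
H(B) = H(0.14) = 0.5842 bits

Distribution A (p=0.33) is closer to uniform (p=0.5), so it has higher entropy.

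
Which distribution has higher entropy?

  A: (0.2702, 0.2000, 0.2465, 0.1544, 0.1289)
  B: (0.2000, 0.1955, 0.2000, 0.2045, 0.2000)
B

Both distributions are close to uniform, making this a harder comparison.

H(A) = 2.2697 bits
H(B) = 2.3218 bits

The distribution closer to uniform has higher entropy.
Answer: B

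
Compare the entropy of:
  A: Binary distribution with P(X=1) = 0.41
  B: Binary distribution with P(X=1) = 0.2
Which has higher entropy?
A

For binary distributions, entropy is maximized at p=0.5 and decreases as p moves toward 0 or 1.

H(A) = H(0.41) = 0.9765 bits
H(B) = H(0.2) = 0.7219 bits

Distribution A (p=0.41) is closer to uniform (p=0.5), so it has higher entropy.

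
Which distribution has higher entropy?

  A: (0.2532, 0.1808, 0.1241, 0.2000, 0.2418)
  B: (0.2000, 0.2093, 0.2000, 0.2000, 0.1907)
B

Both distributions are close to uniform, making this a harder comparison.

H(A) = 2.2812 bits
H(B) = 2.3213 bits

The distribution closer to uniform has higher entropy.
Answer: B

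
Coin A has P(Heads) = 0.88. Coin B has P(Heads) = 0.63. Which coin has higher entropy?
B

For binary distributions, entropy is maximized at p=0.5 and decreases as p moves toward 0 or 1.

H(A) = H(0.88) = 0.5294 bits
H(B) = H(0.63) = 0.9507 bits

Distribution B (p=0.63) is closer to uniform (p=0.5), so it has higher entropy.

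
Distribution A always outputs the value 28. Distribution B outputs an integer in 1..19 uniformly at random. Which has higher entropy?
B

A is deterministic, so H(A) = 0. B is uniform over 19 outcomes, so H(B) = log₂(19) = 4.248 bits. Any distribution with genuine randomness has higher entropy than a deterministic one.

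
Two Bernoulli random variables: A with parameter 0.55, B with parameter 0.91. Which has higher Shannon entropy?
A

For binary distributions, entropy is maximized at p=0.5 and decreases as p moves toward 0 or 1.

H(A) = H(0.55) = 0.9928 bits
H(B) = H(0.91) = 0.4365 bits

Distribution A (p=0.55) is closer to uniform (p=0.5), so it has higher entropy.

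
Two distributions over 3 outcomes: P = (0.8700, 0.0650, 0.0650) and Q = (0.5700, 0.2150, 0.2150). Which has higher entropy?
Q

P is highly concentrated on one outcome (87%), making it nearly deterministic. Q spreads its mass more evenly (max 57%). The more spread-out distribution has higher entropy: H(P) ≈ 0.687 bits, H(Q) ≈ 1.416 bits.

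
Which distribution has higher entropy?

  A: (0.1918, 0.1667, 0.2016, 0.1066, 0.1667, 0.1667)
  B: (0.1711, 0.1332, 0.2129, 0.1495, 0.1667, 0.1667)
B

Both distributions are close to uniform, making this a harder comparison.

H(A) = 2.5595 bits
H(B) = 2.5699 bits

The distribution closer to uniform has higher entropy.
Answer: B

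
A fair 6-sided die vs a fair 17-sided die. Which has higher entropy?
17-sided die

Both are uniform distributions; for uniform over n outcomes, H = log₂(n). H(6-sided) = log₂(6) = 2.585 bits and H(17-sided) = log₂(17) = 4.087 bits. More outcomes in a uniform distribution means higher entropy.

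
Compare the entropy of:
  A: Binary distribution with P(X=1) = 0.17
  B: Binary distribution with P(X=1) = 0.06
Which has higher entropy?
A

For binary distributions, entropy is maximized at p=0.5 and decreases as p moves toward 0 or 1.

H(A) = H(0.17) = 0.6577 bits
H(B) = H(0.06) = 0.3274 bits

Distribution A (p=0.17) is closer to uniform (p=0.5), so it has higher entropy.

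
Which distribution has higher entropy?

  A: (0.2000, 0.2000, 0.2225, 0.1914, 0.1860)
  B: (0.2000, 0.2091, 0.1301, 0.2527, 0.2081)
A

Both distributions are close to uniform, making this a harder comparison.

H(A) = 2.3192 bits
H(B) = 2.2921 bits

The distribution closer to uniform has higher entropy.
Answer: A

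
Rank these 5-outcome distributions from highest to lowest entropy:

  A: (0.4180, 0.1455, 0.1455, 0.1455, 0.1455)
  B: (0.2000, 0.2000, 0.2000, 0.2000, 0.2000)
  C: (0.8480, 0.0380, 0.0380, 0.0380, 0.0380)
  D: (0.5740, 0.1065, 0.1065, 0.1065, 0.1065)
B > A > D > C

Key insight: Entropy is maximized by uniform distributions and minimized by concentrated distributions.

Entropies:
  H(A) = 2.1445 bits
  H(B) = 2.3219 bits
  H(C) = 0.9188 bits
  H(D) = 1.8361 bits

Ranking: B > A > D > C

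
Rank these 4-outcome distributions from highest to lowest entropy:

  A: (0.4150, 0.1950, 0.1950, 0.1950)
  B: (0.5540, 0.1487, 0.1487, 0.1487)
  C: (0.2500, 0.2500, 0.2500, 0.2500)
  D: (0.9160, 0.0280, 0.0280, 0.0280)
C > A > B > D

Key insight: Entropy is maximized by uniform distributions and minimized by concentrated distributions.

Entropies:
  H(A) = 1.9063 bits
  H(B) = 1.6985 bits
  H(C) = 2.0000 bits
  H(D) = 0.5493 bits

Ranking: C > A > B > D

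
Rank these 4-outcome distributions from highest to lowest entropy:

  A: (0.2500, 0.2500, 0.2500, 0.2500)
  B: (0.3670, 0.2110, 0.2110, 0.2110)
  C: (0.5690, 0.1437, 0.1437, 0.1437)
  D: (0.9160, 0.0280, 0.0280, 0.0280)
A > B > C > D

Key insight: Entropy is maximized by uniform distributions and minimized by concentrated distributions.

Entropies:
  H(A) = 2.0000 bits
  H(B) = 1.9516 bits
  H(C) = 1.6693 bits
  H(D) = 0.5493 bits

Ranking: A > B > C > D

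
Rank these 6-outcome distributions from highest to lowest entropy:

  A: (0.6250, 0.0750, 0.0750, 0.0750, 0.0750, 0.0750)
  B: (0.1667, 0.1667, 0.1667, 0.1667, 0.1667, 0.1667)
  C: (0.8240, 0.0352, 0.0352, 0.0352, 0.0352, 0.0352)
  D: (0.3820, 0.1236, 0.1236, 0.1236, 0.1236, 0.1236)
B > D > A > C

Key insight: Entropy is maximized by uniform distributions and minimized by concentrated distributions.

Entropies:
  H(A) = 1.8252 bits
  H(B) = 2.5850 bits
  H(C) = 1.0799 bits
  H(D) = 2.3944 bits

Ranking: B > D > A > C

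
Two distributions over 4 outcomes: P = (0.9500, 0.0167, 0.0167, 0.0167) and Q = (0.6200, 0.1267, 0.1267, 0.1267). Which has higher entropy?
Q

P is highly concentrated on one outcome (95%), making it nearly deterministic. Q spreads its mass more evenly (max 62%). The more spread-out distribution has higher entropy: H(P) ≈ 0.366 bits, H(Q) ≈ 1.560 bits.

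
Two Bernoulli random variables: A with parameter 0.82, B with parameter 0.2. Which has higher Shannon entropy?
B

For binary distributions, entropy is maximized at p=0.5 and decreases as p moves toward 0 or 1.

H(A) = H(0.82) = 0.6801 bits
H(B) = H(0.2) = 0.7219 bits

Distribution B (p=0.2) is closer to uniform (p=0.5), so it has higher entropy.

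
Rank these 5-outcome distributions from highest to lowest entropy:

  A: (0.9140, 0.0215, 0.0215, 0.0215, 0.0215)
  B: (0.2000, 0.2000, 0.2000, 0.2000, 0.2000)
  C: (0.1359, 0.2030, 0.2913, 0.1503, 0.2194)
B > C > A

Key insight: Entropy is maximized by uniform distributions and minimized by concentrated distributions.

- Uniform distributions have maximum entropy log₂(5) = 2.3219 bits
- The more "peaked" or concentrated a distribution, the lower its entropy

Entropies:
  H(A) = 0.5950 bits
  H(B) = 2.3219 bits
  H(C) = 2.2678 bits

Ranking: B > C > A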